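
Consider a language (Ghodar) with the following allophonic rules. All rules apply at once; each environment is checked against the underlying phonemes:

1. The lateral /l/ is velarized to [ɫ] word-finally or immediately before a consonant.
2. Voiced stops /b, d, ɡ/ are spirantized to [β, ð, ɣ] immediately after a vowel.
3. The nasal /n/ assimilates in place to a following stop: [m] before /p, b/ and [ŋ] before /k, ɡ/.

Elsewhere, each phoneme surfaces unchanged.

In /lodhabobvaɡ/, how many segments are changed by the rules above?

Segments that undergo a rule: /d/ → [ð] (rule 2); /b/ → [β] (rule 2); /b/ → [β] (rule 2); /ɡ/ → [ɣ] (rule 2).
All other segments surface unchanged.

4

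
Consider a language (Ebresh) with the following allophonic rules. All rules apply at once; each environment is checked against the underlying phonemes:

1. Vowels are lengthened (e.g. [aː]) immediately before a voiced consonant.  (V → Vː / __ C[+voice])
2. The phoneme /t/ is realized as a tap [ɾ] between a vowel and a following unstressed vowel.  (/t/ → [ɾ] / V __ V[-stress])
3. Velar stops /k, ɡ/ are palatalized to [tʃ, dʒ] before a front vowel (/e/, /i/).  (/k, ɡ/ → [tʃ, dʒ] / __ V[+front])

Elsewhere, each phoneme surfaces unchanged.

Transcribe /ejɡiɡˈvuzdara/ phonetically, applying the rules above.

/e/ (word-initial): before a voiced consonant, so rule 1 applies → [eː].
/j/ (between /e/ and /ɡ/) is unaffected → [j].
/ɡ/ meets the environment for rule 3 (before a front vowel) → [dʒ].
/i/ — between /ɡ/ and /ɡ/, before a voiced consonant — surfaces as [iː] (rule 1).
/ɡ/ (between /i/ and /v/) fails the environment for rule 3, so it stays [ɡ].
/v/ (between /ɡ/ and /u/): no rule targets it → [v].
Rule 1 applies to /u/ (between /v/ and /z/: before a voiced consonant) → [uː].
/z/ (between /u/ and /d/) is unaffected → [z].
/d/ (between /z/ and /a/) is unaffected → [d].
/a/ meets the environment for rule 1 (before a voiced consonant) → [aː].
/r/ (between /a/ and /a/): no rule targets it → [r].
/a/ — word-final; rule 1 does not apply here → [a].

[eːjdʒiːɡˈvuːzdaːra]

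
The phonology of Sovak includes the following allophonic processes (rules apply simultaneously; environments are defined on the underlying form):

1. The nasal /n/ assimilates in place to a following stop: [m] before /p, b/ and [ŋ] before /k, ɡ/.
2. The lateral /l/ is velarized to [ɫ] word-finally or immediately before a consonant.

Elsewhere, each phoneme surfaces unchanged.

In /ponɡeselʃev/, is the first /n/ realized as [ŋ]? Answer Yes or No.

Yes

/n/ (between /o/ and /ɡ/) occurs before a labial or velar stop → [ŋ] by rule 1.
The actual realization is [ŋ], which matches [ŋ].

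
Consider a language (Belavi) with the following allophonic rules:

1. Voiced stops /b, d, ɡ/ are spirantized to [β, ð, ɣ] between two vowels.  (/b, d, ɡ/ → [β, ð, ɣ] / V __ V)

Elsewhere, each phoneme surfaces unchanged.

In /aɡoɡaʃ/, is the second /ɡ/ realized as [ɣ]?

Yes

/ɡ/ (between /o/ and /a/): between two vowels, so rule 1 applies → [ɣ].
The actual realization is [ɣ], which matches [ɣ].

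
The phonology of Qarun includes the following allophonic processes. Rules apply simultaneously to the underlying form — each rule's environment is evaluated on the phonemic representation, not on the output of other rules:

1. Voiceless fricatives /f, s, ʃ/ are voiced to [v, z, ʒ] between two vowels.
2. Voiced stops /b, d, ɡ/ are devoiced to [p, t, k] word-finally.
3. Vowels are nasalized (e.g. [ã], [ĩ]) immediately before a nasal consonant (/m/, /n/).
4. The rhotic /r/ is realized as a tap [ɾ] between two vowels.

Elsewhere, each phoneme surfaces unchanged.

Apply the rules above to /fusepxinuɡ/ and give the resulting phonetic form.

[fuzepxĩnuk]

/f/ (word-initial) is in the target of rule 1 but the environment (between two vowels) is not met → [f].
/u/ (between /f/ and /s/) fails the environment for rule 3, so it stays [u].
/s/ — between /u/ and /e/, between two vowels — surfaces as [z] (rule 1).
/e/ (between /s/ and /p/) is in the target of rule 3 but the environment (before a nasal consonant) is not met → [e].
/p/ (between /e/ and /x/) is unaffected → [p].
/x/ (between /p/ and /i/): no rule targets it → [x].
/i/ meets the environment for rule 3 (before a nasal consonant) → [ĩ].
/n/ (between /i/ and /u/): no rule targets it → [n].
/u/ (between /n/ and /ɡ/) is in the target of rule 3 but the environment (before a nasal consonant) is not met → [u].
/ɡ/ (word-final) occurs word-finally → [k] by rule 2.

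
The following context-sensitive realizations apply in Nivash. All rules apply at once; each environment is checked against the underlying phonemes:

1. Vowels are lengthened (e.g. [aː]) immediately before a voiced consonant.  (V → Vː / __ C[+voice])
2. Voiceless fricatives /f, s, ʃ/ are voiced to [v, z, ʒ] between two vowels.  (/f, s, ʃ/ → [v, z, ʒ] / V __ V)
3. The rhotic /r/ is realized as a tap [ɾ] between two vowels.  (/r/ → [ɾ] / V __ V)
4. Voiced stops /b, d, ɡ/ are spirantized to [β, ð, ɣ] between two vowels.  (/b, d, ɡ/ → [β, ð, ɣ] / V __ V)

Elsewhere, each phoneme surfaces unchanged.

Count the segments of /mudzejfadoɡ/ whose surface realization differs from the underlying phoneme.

Segments that undergo a rule: /u/ → [uː] (rule 1); /e/ → [eː] (rule 1); /a/ → [aː] (rule 1); /d/ → [ð] (rule 4); /o/ → [oː] (rule 1).
All other segments surface unchanged.

5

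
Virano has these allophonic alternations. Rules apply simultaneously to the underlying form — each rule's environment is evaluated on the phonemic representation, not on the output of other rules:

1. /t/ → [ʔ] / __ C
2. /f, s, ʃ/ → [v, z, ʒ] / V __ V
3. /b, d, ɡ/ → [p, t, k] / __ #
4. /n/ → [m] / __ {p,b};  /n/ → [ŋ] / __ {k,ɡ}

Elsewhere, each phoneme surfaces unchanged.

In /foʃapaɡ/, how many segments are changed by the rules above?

Segments that undergo a rule: /ʃ/ → [ʒ] (rule 2); /ɡ/ → [k] (rule 3).
All other segments surface unchanged.

2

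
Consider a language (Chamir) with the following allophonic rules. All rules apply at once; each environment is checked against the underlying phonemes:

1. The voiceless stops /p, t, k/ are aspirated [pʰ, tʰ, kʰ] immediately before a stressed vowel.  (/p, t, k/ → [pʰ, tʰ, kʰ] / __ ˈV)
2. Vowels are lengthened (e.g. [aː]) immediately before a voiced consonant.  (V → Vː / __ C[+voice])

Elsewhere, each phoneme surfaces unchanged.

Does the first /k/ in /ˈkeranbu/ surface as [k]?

/k/ — word-initial, immediately before a stressed vowel — surfaces as [kʰ] (rule 1).
The actual realization is [kʰ], not [k].

No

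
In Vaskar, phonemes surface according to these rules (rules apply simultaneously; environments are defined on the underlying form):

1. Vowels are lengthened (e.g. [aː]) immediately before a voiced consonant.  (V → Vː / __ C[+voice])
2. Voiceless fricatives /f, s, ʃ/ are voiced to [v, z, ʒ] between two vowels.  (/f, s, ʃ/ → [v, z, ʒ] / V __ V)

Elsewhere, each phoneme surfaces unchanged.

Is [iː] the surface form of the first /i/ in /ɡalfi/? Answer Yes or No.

No

/i/ (word-final): rule 1 targets it, but not before a voiced consonant → unchanged [i].
The actual realization is [i], not [iː].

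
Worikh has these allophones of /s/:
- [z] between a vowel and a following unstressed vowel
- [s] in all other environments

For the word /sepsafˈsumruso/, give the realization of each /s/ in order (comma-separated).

Occurrence 1 (position 1): no conditioning environment matches → elsewhere allophone [s].
Occurrence 2 (position 4): no conditioning environment matches → elsewhere allophone [s].
Occurrence 3 (position 7): no conditioning environment matches → elsewhere allophone [s].
Occurrence 4 (position 12): between a vowel and a following unstressed vowel → [z].

[s], [s], [s], [z]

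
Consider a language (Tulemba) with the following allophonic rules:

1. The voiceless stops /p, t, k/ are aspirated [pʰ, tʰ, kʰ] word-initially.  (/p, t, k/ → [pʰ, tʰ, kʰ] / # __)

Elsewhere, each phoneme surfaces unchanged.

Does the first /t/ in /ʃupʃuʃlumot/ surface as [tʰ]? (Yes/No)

No

/t/ — word-final; rule 1 does not apply here → [t].
The actual realization is [t], not [tʰ].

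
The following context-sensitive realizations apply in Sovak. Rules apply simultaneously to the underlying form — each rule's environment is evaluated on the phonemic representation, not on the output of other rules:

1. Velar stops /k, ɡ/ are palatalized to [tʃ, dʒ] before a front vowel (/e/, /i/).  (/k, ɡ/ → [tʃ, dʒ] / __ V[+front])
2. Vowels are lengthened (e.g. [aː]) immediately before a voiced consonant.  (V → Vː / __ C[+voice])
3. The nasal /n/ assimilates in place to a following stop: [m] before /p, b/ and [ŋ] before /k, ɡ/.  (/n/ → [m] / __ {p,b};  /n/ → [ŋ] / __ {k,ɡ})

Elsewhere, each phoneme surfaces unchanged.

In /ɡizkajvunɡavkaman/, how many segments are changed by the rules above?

8

Segments that undergo a rule: /ɡ/ → [dʒ] (rule 1); /i/ → [iː] (rule 2); /a/ → [aː] (rule 2); /u/ → [uː] (rule 2); /n/ → [ŋ] (rule 3); /a/ → [aː] (rule 2); /a/ → [aː] (rule 2); /a/ → [aː] (rule 2).
All other segments surface unchanged.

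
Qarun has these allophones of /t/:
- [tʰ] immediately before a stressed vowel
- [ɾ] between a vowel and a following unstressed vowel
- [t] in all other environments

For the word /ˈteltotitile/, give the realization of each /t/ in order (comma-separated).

[tʰ], [t], [ɾ], [ɾ]

Occurrence 1 (position 1): immediately before a stressed vowel → [tʰ].
Occurrence 2 (position 4): no conditioning environment matches → elsewhere allophone [t].
Occurrence 3 (position 6): between a vowel and an unstressed vowel → [ɾ].
Occurrence 4 (position 8): between a vowel and an unstressed vowel → [ɾ].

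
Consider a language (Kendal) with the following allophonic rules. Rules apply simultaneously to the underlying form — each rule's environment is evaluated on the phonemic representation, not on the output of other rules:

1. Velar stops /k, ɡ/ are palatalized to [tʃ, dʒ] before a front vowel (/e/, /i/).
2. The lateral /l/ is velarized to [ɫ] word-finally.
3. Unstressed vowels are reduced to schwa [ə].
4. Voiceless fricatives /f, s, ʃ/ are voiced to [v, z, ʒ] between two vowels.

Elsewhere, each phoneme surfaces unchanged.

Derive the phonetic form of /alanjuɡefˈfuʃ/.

[ələnjədʒəfˈfuʃ]

Rule 3 applies to /a/ (word-initial: in an unstressed syllable) → [ə].
/l/ (between /a/ and /a/) is in the target of rule 2 but the environment (word-finally) is not met → [l].
/a/ — between /l/ and /n/, in an unstressed syllable — surfaces as [ə] (rule 3).
/n/ stays [n].
/j/ (between /n/ and /u/): no rule targets it → [j].
/u/ — between /j/ and /ɡ/, in an unstressed syllable — surfaces as [ə] (rule 3).
/ɡ/ — between /u/ and /e/, before a front vowel — surfaces as [dʒ] (rule 1).
/e/ (between /ɡ/ and /f/) occurs in an unstressed syllable → [ə] by rule 3.
/f/ (between /e/ and /f/): rule 4 targets it, but not between two vowels → unchanged [f].
/f/ (between /f/ and /u/) is in the target of rule 4 but the environment (between two vowels) is not met → [f].
/u/ (between /f/ and /ʃ/) is in the target of rule 3 but the environment (in an unstressed syllable) is not met → [u].
/ʃ/ — word-final; rule 4 does not apply here → [ʃ].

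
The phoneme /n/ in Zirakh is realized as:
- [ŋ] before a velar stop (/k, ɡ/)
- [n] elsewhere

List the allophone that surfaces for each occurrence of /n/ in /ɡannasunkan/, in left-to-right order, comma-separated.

[n], [n], [ŋ], [n]

Occurrence 1 (position 3): no conditioning environment matches → elsewhere allophone [n].
Occurrence 2 (position 4): no conditioning environment matches → elsewhere allophone [n].
Occurrence 3 (position 8): before a velar stop → [ŋ].
Occurrence 4 (position 11): no conditioning environment matches → elsewhere allophone [n].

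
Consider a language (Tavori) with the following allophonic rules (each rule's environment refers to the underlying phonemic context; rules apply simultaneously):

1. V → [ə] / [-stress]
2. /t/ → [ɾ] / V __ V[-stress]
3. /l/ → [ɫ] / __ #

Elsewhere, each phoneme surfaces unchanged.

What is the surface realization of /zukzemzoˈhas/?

/z/ stays [z].
/u/ (between /z/ and /k/) occurs in an unstressed syllable → [ə] by rule 1.
/k/ (between /u/ and /z/) is unaffected → [k].
/z/ — not in any rule's target class → [z].
/e/ — between /z/ and /m/, in an unstressed syllable — surfaces as [ə] (rule 1).
/m/ — not in any rule's target class → [m].
/z/ stays [z].
/o/ — between /z/ and /h/, in an unstressed syllable — surfaces as [ə] (rule 1).
/h/ — not in any rule's target class → [h].
/a/ — between /h/ and /s/; rule 1 does not apply here → [a].
/s/ — not in any rule's target class → [s].

[zəkzəmzəˈhas]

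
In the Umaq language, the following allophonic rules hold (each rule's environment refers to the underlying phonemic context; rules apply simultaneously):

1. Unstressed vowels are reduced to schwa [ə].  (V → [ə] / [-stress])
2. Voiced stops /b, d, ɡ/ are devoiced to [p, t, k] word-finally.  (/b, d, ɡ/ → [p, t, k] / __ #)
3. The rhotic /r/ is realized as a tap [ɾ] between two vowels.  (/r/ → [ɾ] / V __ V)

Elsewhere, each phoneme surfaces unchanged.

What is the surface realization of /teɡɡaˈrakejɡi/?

[təɡɡəˈɾakəjɡə]

/t/ (word-initial): no rule targets it → [t].
/e/ (between /t/ and /ɡ/): in an unstressed syllable, so rule 1 applies → [ə].
/ɡ/ — between /e/ and /ɡ/; rule 2 does not apply here → [ɡ].
/ɡ/ — between /ɡ/ and /a/; rule 2 does not apply here → [ɡ].
/a/ — between /ɡ/ and /r/, in an unstressed syllable — surfaces as [ə] (rule 1).
Rule 3 applies to /r/ (between /a/ and /a/: between two vowels) → [ɾ].
/a/ — between /r/ and /k/; rule 1 does not apply here → [a].
/k/ stays [k].
/e/ — between /k/ and /j/, in an unstressed syllable — surfaces as [ə] (rule 1).
/j/ (between /e/ and /ɡ/) is unaffected → [j].
/ɡ/ (between /j/ and /i/): rule 2 targets it, but not word-finally → unchanged [ɡ].
/i/ — word-final, in an unstressed syllable — surfaces as [ə] (rule 1).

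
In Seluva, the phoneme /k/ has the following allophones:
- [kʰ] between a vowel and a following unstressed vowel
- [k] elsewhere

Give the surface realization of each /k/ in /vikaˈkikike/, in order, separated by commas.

Occurrence 1 (position 3): between a vowel and a following unstressed vowel → [kʰ].
Occurrence 2 (position 5): no conditioning environment matches → elsewhere allophone [k].
Occurrence 3 (position 7): between a vowel and a following unstressed vowel → [kʰ].
Occurrence 4 (position 9): between a vowel and a following unstressed vowel → [kʰ].

[kʰ], [k], [kʰ], [kʰ]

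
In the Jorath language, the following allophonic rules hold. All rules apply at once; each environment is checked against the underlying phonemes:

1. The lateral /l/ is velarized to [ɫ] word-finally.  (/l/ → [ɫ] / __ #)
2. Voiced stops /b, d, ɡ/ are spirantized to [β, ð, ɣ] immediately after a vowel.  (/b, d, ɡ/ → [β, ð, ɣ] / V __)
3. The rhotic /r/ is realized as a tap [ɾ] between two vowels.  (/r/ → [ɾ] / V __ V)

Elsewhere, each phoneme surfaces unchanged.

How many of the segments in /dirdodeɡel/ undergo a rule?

3

Segments that undergo a rule: /d/ → [ð] (rule 2); /ɡ/ → [ɣ] (rule 2); /l/ → [ɫ] (rule 1).
All other segments surface unchanged.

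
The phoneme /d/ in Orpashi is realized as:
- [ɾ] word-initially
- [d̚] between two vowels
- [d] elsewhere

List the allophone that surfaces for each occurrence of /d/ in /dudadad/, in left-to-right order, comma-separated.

[ɾ], [d̚], [d̚], [d]

Occurrence 1 (position 1): word-initially → [ɾ].
Occurrence 2 (position 3): between two vowels → [d̚].
Occurrence 3 (position 5): between two vowels → [d̚].
Occurrence 4 (position 7): no conditioning environment matches → elsewhere allophone [d].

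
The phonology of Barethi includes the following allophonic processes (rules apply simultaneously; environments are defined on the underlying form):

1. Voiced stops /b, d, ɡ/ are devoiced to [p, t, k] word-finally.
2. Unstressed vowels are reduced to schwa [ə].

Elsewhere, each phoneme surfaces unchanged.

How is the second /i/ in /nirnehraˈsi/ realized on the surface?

[i]

/i/ (word-final) is in the target of rule 2 but the environment (in an unstressed syllable) is not met → [i].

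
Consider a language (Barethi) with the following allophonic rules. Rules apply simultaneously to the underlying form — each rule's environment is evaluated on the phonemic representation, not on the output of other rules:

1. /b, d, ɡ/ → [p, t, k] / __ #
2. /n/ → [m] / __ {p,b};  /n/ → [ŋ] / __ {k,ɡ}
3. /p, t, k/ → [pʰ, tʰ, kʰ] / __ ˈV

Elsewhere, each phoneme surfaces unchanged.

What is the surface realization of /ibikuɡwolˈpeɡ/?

[ibikuɡwolˈpʰek]

/i/ stays [i].
/b/ (between /i/ and /i/): rule 1 targets it, but not word-finally → unchanged [b].
/i/ — not in any rule's target class → [i].
/k/ (between /i/ and /u/): rule 3 targets it, but not immediately before a stressed vowel → unchanged [k].
/u/ — not in any rule's target class → [u].
/ɡ/ (between /u/ and /w/) fails the environment for rule 1, so it stays [ɡ].
/w/ stays [w].
/o/ — not in any rule's target class → [o].
/l/ (between /o/ and /p/) is unaffected → [l].
/p/ meets the environment for rule 3 (immediately before a stressed vowel) → [pʰ].
/e/ stays [e].
/ɡ/ meets the environment for rule 1 (word-finally) → [k].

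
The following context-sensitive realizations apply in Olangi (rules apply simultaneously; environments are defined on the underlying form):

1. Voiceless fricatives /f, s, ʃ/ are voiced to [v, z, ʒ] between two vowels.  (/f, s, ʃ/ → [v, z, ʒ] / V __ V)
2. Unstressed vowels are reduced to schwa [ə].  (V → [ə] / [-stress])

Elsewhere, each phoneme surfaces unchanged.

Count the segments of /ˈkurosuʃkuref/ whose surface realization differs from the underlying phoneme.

5

Segments that undergo a rule: /o/ → [ə] (rule 2); /s/ → [z] (rule 1); /u/ → [ə] (rule 2); /u/ → [ə] (rule 2); /e/ → [ə] (rule 2).
All other segments surface unchanged.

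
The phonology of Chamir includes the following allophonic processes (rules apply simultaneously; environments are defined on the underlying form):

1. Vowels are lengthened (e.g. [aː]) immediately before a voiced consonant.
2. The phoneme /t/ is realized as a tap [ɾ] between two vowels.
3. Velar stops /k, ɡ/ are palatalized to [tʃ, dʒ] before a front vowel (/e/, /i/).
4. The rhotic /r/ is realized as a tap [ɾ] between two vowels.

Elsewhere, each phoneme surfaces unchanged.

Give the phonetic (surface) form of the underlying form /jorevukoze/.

[joːɾeːvukoːze]

/j/ (word-initial): no rule targets it → [j].
/o/ — between /j/ and /r/, before a voiced consonant — surfaces as [oː] (rule 1).
/r/ (between /o/ and /e/): between two vowels, so rule 4 applies → [ɾ].
/e/ (between /r/ and /v/): before a voiced consonant, so rule 1 applies → [eː].
/v/ (between /e/ and /u/): no rule targets it → [v].
/u/ (between /v/ and /k/): rule 1 targets it, but not before a voiced consonant → unchanged [u].
/k/ (between /u/ and /o/): rule 3 targets it, but not before a front vowel → unchanged [k].
/o/ — between /k/ and /z/, before a voiced consonant — surfaces as [oː] (rule 1).
/z/ (between /o/ and /e/) is unaffected → [z].
/e/ (word-final) is in the target of rule 1 but the environment (before a voiced consonant) is not met → [e].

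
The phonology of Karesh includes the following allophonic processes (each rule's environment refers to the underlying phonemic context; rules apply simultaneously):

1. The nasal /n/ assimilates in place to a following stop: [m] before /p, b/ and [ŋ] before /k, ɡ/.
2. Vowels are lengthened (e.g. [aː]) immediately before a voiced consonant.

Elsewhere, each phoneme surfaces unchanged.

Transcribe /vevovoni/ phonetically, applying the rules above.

[veːvoːvoːni]

/v/ (word-initial): no rule targets it → [v].
/e/ — between /v/ and /v/, before a voiced consonant — surfaces as [eː] (rule 2).
/v/ — not in any rule's target class → [v].
/o/ (between /v/ and /v/): before a voiced consonant, so rule 2 applies → [oː].
/v/ stays [v].
Rule 2 applies to /o/ (between /v/ and /n/: before a voiced consonant) → [oː].
/n/ (between /o/ and /i/): rule 1 targets it, but not before a labial or velar stop → unchanged [n].
/i/ (word-final) is in the target of rule 2 but the environment (before a voiced consonant) is not met → [i].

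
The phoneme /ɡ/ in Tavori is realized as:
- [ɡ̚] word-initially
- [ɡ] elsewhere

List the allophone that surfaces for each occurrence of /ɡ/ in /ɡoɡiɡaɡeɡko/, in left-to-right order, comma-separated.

Occurrence 1 (position 1): word-initially → [ɡ̚].
Occurrence 2 (position 3): no conditioning environment matches → elsewhere allophone [ɡ].
Occurrence 3 (position 5): no conditioning environment matches → elsewhere allophone [ɡ].
Occurrence 4 (position 7): no conditioning environment matches → elsewhere allophone [ɡ].
Occurrence 5 (position 9): no conditioning environment matches → elsewhere allophone [ɡ].

[ɡ̚], [ɡ], [ɡ], [ɡ], [ɡ]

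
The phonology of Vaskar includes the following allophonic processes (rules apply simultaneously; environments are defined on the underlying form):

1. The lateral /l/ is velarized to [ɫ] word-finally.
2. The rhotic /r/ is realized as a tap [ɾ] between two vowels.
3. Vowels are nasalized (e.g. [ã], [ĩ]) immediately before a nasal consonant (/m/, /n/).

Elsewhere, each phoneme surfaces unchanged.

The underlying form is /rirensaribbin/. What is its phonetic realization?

/r/ (word-initial) fails the environment for rule 2, so it stays [r].
/i/ (between /r/ and /r/) fails the environment for rule 3, so it stays [i].
/r/ — between /i/ and /e/, between two vowels — surfaces as [ɾ] (rule 2).
/e/ meets the environment for rule 3 (before a nasal consonant) → [ẽ].
/a/ (between /s/ and /r/) is in the target of rule 3 but the environment (before a nasal consonant) is not met → [a].
/r/ — between /a/ and /i/, between two vowels — surfaces as [ɾ] (rule 2).
/i/ (between /r/ and /b/) fails the environment for rule 3, so it stays [i].
/i/ — between /b/ and /n/, before a nasal consonant — surfaces as [ĩ] (rule 3).

[riɾẽnsaɾibbĩn]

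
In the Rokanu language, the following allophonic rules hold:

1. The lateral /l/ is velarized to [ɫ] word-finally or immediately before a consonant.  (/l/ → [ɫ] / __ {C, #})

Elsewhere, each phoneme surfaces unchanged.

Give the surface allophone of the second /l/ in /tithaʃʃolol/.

/l/ — word-final, word-finally or immediately before a consonant — surfaces as [ɫ] (rule 1).

[ɫ]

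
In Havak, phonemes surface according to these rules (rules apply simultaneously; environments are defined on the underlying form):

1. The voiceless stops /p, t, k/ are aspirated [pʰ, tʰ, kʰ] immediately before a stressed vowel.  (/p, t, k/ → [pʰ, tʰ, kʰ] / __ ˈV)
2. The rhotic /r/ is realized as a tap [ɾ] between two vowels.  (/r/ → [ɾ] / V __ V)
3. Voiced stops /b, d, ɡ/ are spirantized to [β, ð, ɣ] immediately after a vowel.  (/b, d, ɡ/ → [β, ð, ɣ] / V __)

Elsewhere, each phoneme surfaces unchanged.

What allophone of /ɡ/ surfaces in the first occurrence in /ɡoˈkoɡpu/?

/ɡ/ — word-initial; rule 3 does not apply here → [ɡ].

[ɡ]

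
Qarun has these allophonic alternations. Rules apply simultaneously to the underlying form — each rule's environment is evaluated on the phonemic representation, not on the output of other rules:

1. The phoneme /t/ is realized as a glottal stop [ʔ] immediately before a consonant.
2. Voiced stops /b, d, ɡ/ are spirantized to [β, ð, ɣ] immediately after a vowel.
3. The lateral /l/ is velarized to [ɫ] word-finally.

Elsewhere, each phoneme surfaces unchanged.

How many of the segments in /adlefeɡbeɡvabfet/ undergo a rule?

4

Segments that undergo a rule: /d/ → [ð] (rule 2); /ɡ/ → [ɣ] (rule 2); /ɡ/ → [ɣ] (rule 2); /b/ → [β] (rule 2).
All other segments surface unchanged.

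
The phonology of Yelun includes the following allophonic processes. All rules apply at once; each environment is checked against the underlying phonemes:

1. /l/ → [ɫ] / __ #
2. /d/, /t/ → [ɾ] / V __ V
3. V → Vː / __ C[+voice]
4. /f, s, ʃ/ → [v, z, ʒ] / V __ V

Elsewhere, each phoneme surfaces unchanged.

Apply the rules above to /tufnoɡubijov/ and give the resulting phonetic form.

[tufnoːɡuːbiːjoːv]

/t/ (word-initial): rule 2 targets it, but not between two vowels → unchanged [t].
/u/ (between /t/ and /f/) is in the target of rule 3 but the environment (before a voiced consonant) is not met → [u].
/f/ — between /u/ and /n/; rule 4 does not apply here → [f].
Rule 3 applies to /o/ (between /n/ and /ɡ/: before a voiced consonant) → [oː].
/u/ (between /ɡ/ and /b/): before a voiced consonant, so rule 3 applies → [uː].
/i/ meets the environment for rule 3 (before a voiced consonant) → [iː].
/o/ (between /j/ and /v/): before a voiced consonant, so rule 3 applies → [oː].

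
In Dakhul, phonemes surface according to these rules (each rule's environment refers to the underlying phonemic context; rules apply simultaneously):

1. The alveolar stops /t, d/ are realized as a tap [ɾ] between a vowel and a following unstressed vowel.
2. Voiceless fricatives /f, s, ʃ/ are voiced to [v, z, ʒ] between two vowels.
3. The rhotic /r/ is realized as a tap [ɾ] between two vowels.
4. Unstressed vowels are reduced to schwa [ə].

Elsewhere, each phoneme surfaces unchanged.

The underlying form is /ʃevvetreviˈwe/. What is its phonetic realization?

[ʃəvvətrəvəˈwe]

/ʃ/ — word-initial; rule 2 does not apply here → [ʃ].
/e/ (between /ʃ/ and /v/): in an unstressed syllable, so rule 4 applies → [ə].
Rule 4 applies to /e/ (between /v/ and /t/: in an unstressed syllable) → [ə].
/t/ — between /e/ and /r/; rule 1 does not apply here → [t].
/r/ (between /t/ and /e/) fails the environment for rule 3, so it stays [r].
/e/ meets the environment for rule 4 (in an unstressed syllable) → [ə].
Rule 4 applies to /i/ (between /v/ and /w/: in an unstressed syllable) → [ə].
/e/ (word-final): rule 4 targets it, but not in an unstressed syllable → unchanged [e].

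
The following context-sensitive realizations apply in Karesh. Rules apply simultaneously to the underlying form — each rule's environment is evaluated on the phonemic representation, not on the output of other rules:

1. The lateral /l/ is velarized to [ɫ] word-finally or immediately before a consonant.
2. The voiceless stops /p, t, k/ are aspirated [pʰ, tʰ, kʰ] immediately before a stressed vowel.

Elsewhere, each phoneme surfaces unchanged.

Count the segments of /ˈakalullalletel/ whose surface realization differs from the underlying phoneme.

3

Segments that undergo a rule: /l/ → [ɫ] (rule 1); /l/ → [ɫ] (rule 1); /l/ → [ɫ] (rule 1).
All other segments surface unchanged.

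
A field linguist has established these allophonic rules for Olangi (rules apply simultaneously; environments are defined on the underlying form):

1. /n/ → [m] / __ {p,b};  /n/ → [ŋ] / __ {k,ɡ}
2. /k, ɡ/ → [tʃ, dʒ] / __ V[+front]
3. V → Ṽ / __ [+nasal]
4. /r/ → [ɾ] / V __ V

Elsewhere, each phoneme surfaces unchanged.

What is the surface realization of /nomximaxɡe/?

[nõmxĩmaxdʒe]

/n/ (word-initial): rule 1 targets it, but not before a labial or velar stop → unchanged [n].
Rule 3 applies to /o/ (between /n/ and /m/: before a nasal consonant) → [õ].
/i/ (between /x/ and /m/) occurs before a nasal consonant → [ĩ] by rule 3.
/a/ (between /m/ and /x/) fails the environment for rule 3, so it stays [a].
/ɡ/ (between /x/ and /e/) occurs before a front vowel → [dʒ] by rule 2.
/e/ — word-final; rule 3 does not apply here → [e].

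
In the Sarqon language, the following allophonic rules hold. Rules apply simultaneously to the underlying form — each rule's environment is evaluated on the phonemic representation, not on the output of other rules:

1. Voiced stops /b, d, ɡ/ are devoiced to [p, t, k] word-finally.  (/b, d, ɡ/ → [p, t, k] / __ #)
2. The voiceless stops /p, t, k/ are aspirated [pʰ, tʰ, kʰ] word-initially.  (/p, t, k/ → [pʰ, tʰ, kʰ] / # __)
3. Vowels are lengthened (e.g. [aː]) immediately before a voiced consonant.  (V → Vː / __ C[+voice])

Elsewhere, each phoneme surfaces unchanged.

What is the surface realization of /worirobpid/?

/w/ (word-initial): no rule targets it → [w].
/o/ — between /w/ and /r/, before a voiced consonant — surfaces as [oː] (rule 3).
/r/ stays [r].
/i/ meets the environment for rule 3 (before a voiced consonant) → [iː].
/r/ stays [r].
/o/ — between /r/ and /b/, before a voiced consonant — surfaces as [oː] (rule 3).
/b/ (between /o/ and /p/) is in the target of rule 1 but the environment (word-finally) is not met → [b].
/p/ (between /b/ and /i/): rule 2 targets it, but not word-initially → unchanged [p].
/i/ — between /p/ and /d/, before a voiced consonant — surfaces as [iː] (rule 3).
Rule 1 applies to /d/ (word-final: word-finally) → [t].

[woːriːroːbpiːt]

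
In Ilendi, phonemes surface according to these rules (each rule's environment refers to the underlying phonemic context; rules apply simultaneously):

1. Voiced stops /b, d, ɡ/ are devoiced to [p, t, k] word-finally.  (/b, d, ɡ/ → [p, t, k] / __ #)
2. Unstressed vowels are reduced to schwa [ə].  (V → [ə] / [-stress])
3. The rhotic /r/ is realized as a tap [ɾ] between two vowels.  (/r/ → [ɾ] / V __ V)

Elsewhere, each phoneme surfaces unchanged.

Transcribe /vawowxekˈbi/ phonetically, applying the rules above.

[vəwəwxəkˈbi]

/v/ (word-initial) is unaffected → [v].
/a/ meets the environment for rule 2 (in an unstressed syllable) → [ə].
/w/ (between /a/ and /o/): no rule targets it → [w].
Rule 2 applies to /o/ (between /w/ and /w/: in an unstressed syllable) → [ə].
/w/ (between /o/ and /x/) is unaffected → [w].
/x/ stays [x].
Rule 2 applies to /e/ (between /x/ and /k/: in an unstressed syllable) → [ə].
/k/ (between /e/ and /b/): no rule targets it → [k].
/b/ (between /k/ and /i/) is in the target of rule 1 but the environment (word-finally) is not met → [b].
/i/ (word-final): rule 2 targets it, but not in an unstressed syllable → unchanged [i].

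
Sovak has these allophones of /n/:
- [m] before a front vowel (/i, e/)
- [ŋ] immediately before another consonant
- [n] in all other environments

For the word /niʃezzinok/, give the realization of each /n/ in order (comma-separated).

[m], [n]

Occurrence 1 (position 1): before a front vowel (/i, e/) → [m].
Occurrence 2 (position 8): no conditioning environment matches → elsewhere allophone [n].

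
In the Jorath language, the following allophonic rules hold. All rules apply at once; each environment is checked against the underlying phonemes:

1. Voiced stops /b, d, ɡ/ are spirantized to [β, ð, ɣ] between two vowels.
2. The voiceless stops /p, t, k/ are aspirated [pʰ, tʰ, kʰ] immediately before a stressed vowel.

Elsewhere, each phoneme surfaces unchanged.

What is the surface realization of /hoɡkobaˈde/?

/h/ (word-initial) is unaffected → [h].
/o/ stays [o].
/ɡ/ (between /o/ and /k/): rule 1 targets it, but not between two vowels → unchanged [ɡ].
/k/ (between /ɡ/ and /o/) fails the environment for rule 2, so it stays [k].
/o/ (between /k/ and /b/): no rule targets it → [o].
/b/ (between /o/ and /a/): between two vowels, so rule 1 applies → [β].
/a/ (between /b/ and /d/) is unaffected → [a].
/d/ meets the environment for rule 1 (between two vowels) → [ð].
/e/ — not in any rule's target class → [e].

[hoɡkoβaˈðe]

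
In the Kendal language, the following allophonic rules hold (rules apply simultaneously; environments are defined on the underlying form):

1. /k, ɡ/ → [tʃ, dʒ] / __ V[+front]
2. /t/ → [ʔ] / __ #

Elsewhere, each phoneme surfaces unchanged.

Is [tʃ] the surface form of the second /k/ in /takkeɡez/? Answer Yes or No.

Yes

/k/ (between /k/ and /e/) occurs before a front vowel → [tʃ] by rule 1.
The actual realization is [tʃ], which matches [tʃ].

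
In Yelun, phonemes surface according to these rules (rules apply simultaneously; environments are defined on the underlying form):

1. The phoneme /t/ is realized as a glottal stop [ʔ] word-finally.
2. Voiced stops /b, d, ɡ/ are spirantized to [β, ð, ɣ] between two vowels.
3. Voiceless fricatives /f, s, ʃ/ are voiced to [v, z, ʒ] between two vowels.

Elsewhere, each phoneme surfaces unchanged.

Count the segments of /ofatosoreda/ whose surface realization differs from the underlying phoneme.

3

Segments that undergo a rule: /f/ → [v] (rule 3); /s/ → [z] (rule 3); /d/ → [ð] (rule 2).
All other segments surface unchanged.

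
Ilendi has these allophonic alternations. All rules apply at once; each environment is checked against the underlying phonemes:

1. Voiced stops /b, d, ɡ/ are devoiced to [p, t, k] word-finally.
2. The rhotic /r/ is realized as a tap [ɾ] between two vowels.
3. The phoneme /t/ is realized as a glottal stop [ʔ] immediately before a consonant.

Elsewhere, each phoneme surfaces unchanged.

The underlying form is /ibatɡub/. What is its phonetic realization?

[ibaʔɡup]

/i/ (word-initial) is unaffected → [i].
/b/ (between /i/ and /a/) is in the target of rule 1 but the environment (word-finally) is not met → [b].
/a/ stays [a].
/t/ (between /a/ and /ɡ/) occurs immediately before a consonant → [ʔ] by rule 3.
/ɡ/ — between /t/ and /u/; rule 1 does not apply here → [ɡ].
/u/ (between /ɡ/ and /b/) is unaffected → [u].
/b/ meets the environment for rule 1 (word-finally) → [p].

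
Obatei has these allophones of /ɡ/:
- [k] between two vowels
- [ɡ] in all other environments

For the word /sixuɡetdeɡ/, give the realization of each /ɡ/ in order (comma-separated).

Occurrence 1 (position 5): between two vowels → [k].
Occurrence 2 (position 10): no conditioning environment matches → elsewhere allophone [ɡ].

[k], [ɡ]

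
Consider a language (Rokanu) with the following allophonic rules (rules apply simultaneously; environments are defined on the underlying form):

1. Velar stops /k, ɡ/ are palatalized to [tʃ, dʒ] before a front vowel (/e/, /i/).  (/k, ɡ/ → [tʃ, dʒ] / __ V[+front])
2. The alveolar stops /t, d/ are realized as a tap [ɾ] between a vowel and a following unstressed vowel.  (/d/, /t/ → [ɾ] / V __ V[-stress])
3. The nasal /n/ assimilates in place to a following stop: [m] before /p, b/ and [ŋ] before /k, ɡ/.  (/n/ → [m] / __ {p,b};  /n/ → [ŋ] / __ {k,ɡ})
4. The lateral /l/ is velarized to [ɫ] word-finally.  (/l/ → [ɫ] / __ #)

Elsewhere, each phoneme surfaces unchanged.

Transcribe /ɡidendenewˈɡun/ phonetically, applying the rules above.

[dʒiɾendenewˈɡun]

Rule 1 applies to /ɡ/ (word-initial: before a front vowel) → [dʒ].
/i/ (between /ɡ/ and /d/) is unaffected → [i].
/d/ meets the environment for rule 2 (between a vowel and a following unstressed vowel) → [ɾ].
/e/ (between /d/ and /n/): no rule targets it → [e].
/n/ (between /e/ and /d/): rule 3 targets it, but not before a labial or velar stop → unchanged [n].
/d/ (between /n/ and /e/): rule 2 targets it, but not between a vowel and a following unstressed vowel → unchanged [d].
/e/ — not in any rule's target class → [e].
/n/ (between /e/ and /e/): rule 3 targets it, but not before a labial or velar stop → unchanged [n].
/e/ (between /n/ and /w/): no rule targets it → [e].
/w/ (between /e/ and /ɡ/): no rule targets it → [w].
/ɡ/ (between /w/ and /u/): rule 1 targets it, but not before a front vowel → unchanged [ɡ].
/u/ stays [u].
/n/ (word-final): rule 3 targets it, but not before a labial or velar stop → unchanged [n].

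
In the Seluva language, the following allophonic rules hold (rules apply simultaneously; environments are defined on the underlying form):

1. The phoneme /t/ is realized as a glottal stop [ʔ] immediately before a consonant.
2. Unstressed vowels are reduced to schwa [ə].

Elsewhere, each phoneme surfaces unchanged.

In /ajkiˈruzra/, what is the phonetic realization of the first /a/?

[ə]

/a/ (word-initial) occurs in an unstressed syllable → [ə] by rule 2.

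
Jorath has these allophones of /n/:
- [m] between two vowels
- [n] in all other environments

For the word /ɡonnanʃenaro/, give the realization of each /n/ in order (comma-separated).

Occurrence 1 (position 3): no conditioning environment matches → elsewhere allophone [n].
Occurrence 2 (position 4): no conditioning environment matches → elsewhere allophone [n].
Occurrence 3 (position 6): no conditioning environment matches → elsewhere allophone [n].
Occurrence 4 (position 9): between two vowels → [m].

[n], [n], [n], [m]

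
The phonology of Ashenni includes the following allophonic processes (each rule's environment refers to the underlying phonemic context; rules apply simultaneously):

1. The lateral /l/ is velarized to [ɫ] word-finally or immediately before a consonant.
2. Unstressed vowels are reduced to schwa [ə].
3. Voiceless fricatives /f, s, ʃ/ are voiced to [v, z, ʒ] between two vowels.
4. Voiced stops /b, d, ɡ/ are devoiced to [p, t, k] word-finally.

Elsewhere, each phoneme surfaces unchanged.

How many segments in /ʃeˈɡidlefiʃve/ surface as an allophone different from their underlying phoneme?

5

Segments that undergo a rule: /e/ → [ə] (rule 2); /e/ → [ə] (rule 2); /f/ → [v] (rule 3); /i/ → [ə] (rule 2); /e/ → [ə] (rule 2).
All other segments surface unchanged.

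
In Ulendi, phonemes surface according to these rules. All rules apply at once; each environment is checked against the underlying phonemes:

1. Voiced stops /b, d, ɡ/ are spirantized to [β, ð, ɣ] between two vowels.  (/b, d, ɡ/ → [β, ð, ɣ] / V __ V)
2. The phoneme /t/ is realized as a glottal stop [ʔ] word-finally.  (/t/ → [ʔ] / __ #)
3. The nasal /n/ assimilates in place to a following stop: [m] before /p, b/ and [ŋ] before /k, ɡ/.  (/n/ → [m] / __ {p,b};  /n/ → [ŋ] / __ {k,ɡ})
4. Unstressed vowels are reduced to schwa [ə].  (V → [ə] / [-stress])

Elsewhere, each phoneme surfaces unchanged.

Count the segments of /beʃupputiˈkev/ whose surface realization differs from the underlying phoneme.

Segments that undergo a rule: /e/ → [ə] (rule 4); /u/ → [ə] (rule 4); /u/ → [ə] (rule 4); /i/ → [ə] (rule 4).
All other segments surface unchanged.

4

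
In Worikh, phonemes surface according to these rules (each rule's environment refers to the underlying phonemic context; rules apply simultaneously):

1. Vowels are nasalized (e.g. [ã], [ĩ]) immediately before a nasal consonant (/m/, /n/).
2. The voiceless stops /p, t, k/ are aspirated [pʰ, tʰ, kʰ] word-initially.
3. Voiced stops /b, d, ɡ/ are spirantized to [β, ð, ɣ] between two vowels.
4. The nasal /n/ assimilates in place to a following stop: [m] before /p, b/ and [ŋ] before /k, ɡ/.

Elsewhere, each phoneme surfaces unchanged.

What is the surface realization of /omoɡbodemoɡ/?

/o/ (word-initial): before a nasal consonant, so rule 1 applies → [õ].
/m/ — not in any rule's target class → [m].
/o/ — between /m/ and /ɡ/; rule 1 does not apply here → [o].
/ɡ/ (between /o/ and /b/) fails the environment for rule 3, so it stays [ɡ].
/b/ (between /ɡ/ and /o/) fails the environment for rule 3, so it stays [b].
/o/ (between /b/ and /d/) is in the target of rule 1 but the environment (before a nasal consonant) is not met → [o].
/d/ — between /o/ and /e/, between two vowels — surfaces as [ð] (rule 3).
/e/ meets the environment for rule 1 (before a nasal consonant) → [ẽ].
/m/ stays [m].
/o/ — between /m/ and /ɡ/; rule 1 does not apply here → [o].
/ɡ/ (word-final) fails the environment for rule 3, so it stays [ɡ].

[õmoɡboðẽmoɡ]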